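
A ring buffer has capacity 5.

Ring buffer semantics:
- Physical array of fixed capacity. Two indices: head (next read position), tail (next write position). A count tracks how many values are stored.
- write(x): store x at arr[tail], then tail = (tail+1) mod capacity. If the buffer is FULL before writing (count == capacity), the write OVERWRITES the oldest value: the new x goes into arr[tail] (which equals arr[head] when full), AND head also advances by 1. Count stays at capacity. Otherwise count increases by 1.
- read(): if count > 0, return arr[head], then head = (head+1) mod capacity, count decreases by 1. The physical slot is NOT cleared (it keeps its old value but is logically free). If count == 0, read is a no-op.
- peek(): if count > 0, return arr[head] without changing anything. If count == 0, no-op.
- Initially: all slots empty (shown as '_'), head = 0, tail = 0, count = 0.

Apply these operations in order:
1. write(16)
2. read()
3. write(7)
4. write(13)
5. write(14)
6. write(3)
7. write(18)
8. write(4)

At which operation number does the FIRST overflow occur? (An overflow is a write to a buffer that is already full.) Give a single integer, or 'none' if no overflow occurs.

Answer: 8

Derivation:
After op 1 (write(16)): arr=[16 _ _ _ _] head=0 tail=1 count=1
After op 2 (read()): arr=[16 _ _ _ _] head=1 tail=1 count=0
After op 3 (write(7)): arr=[16 7 _ _ _] head=1 tail=2 count=1
After op 4 (write(13)): arr=[16 7 13 _ _] head=1 tail=3 count=2
After op 5 (write(14)): arr=[16 7 13 14 _] head=1 tail=4 count=3
After op 6 (write(3)): arr=[16 7 13 14 3] head=1 tail=0 count=4
After op 7 (write(18)): arr=[18 7 13 14 3] head=1 tail=1 count=5
After op 8 (write(4)): arr=[18 4 13 14 3] head=2 tail=2 count=5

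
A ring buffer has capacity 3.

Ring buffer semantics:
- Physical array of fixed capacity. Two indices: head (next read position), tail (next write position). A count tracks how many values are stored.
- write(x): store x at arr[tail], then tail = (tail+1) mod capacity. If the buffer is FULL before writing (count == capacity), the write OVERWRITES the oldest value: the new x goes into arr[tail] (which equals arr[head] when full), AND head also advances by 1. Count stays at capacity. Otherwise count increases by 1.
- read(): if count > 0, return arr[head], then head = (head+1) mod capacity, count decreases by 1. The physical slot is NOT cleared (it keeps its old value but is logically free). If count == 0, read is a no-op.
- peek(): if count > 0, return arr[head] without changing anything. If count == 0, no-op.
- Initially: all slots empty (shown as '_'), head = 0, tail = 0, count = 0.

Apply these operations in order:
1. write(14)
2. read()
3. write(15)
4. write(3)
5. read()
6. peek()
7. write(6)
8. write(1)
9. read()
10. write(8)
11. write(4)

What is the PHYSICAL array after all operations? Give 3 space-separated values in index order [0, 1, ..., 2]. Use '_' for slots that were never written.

After op 1 (write(14)): arr=[14 _ _] head=0 tail=1 count=1
After op 2 (read()): arr=[14 _ _] head=1 tail=1 count=0
After op 3 (write(15)): arr=[14 15 _] head=1 tail=2 count=1
After op 4 (write(3)): arr=[14 15 3] head=1 tail=0 count=2
After op 5 (read()): arr=[14 15 3] head=2 tail=0 count=1
After op 6 (peek()): arr=[14 15 3] head=2 tail=0 count=1
After op 7 (write(6)): arr=[6 15 3] head=2 tail=1 count=2
After op 8 (write(1)): arr=[6 1 3] head=2 tail=2 count=3
After op 9 (read()): arr=[6 1 3] head=0 tail=2 count=2
After op 10 (write(8)): arr=[6 1 8] head=0 tail=0 count=3
After op 11 (write(4)): arr=[4 1 8] head=1 tail=1 count=3

Answer: 4 1 8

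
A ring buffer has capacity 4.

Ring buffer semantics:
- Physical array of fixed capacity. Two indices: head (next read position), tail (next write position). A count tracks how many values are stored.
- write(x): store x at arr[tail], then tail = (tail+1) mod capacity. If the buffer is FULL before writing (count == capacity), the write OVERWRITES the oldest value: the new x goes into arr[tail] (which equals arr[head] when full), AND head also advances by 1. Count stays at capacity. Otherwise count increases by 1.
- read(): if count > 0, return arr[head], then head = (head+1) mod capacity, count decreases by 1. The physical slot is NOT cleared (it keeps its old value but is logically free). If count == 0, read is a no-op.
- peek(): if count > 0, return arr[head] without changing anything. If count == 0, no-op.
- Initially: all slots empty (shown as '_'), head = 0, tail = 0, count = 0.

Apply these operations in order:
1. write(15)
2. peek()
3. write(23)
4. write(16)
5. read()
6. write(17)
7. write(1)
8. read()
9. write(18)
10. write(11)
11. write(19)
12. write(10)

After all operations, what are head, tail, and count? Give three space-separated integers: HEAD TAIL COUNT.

Answer: 1 1 4

Derivation:
After op 1 (write(15)): arr=[15 _ _ _] head=0 tail=1 count=1
After op 2 (peek()): arr=[15 _ _ _] head=0 tail=1 count=1
After op 3 (write(23)): arr=[15 23 _ _] head=0 tail=2 count=2
After op 4 (write(16)): arr=[15 23 16 _] head=0 tail=3 count=3
After op 5 (read()): arr=[15 23 16 _] head=1 tail=3 count=2
After op 6 (write(17)): arr=[15 23 16 17] head=1 tail=0 count=3
After op 7 (write(1)): arr=[1 23 16 17] head=1 tail=1 count=4
After op 8 (read()): arr=[1 23 16 17] head=2 tail=1 count=3
After op 9 (write(18)): arr=[1 18 16 17] head=2 tail=2 count=4
After op 10 (write(11)): arr=[1 18 11 17] head=3 tail=3 count=4
After op 11 (write(19)): arr=[1 18 11 19] head=0 tail=0 count=4
After op 12 (write(10)): arr=[10 18 11 19] head=1 tail=1 count=4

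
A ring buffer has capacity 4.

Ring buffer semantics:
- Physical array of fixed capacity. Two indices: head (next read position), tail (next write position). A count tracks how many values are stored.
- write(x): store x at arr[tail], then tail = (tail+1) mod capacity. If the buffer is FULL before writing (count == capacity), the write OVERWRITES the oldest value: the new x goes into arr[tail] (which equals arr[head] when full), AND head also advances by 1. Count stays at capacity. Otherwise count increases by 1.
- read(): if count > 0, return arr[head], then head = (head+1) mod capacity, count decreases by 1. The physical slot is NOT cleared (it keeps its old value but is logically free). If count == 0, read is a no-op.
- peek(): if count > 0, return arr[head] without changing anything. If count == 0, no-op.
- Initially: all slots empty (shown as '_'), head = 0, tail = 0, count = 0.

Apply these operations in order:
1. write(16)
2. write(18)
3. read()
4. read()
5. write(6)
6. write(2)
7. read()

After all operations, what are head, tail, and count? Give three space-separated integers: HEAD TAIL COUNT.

Answer: 3 0 1

Derivation:
After op 1 (write(16)): arr=[16 _ _ _] head=0 tail=1 count=1
After op 2 (write(18)): arr=[16 18 _ _] head=0 tail=2 count=2
After op 3 (read()): arr=[16 18 _ _] head=1 tail=2 count=1
After op 4 (read()): arr=[16 18 _ _] head=2 tail=2 count=0
After op 5 (write(6)): arr=[16 18 6 _] head=2 tail=3 count=1
After op 6 (write(2)): arr=[16 18 6 2] head=2 tail=0 count=2
After op 7 (read()): arr=[16 18 6 2] head=3 tail=0 count=1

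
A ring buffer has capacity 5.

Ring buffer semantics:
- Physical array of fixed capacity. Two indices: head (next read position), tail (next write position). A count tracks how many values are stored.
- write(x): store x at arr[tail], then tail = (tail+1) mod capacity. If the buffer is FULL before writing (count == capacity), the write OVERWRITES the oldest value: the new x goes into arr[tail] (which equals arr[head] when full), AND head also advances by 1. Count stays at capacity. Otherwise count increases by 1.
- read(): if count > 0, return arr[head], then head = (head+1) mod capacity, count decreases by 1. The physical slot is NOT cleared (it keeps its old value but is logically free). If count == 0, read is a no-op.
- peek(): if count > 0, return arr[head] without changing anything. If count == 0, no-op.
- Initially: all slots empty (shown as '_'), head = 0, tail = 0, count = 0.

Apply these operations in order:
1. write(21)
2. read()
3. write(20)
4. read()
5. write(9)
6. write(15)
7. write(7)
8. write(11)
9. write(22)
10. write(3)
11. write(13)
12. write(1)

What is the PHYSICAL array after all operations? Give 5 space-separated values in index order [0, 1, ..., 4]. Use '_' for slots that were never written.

After op 1 (write(21)): arr=[21 _ _ _ _] head=0 tail=1 count=1
After op 2 (read()): arr=[21 _ _ _ _] head=1 tail=1 count=0
After op 3 (write(20)): arr=[21 20 _ _ _] head=1 tail=2 count=1
After op 4 (read()): arr=[21 20 _ _ _] head=2 tail=2 count=0
After op 5 (write(9)): arr=[21 20 9 _ _] head=2 tail=3 count=1
After op 6 (write(15)): arr=[21 20 9 15 _] head=2 tail=4 count=2
After op 7 (write(7)): arr=[21 20 9 15 7] head=2 tail=0 count=3
After op 8 (write(11)): arr=[11 20 9 15 7] head=2 tail=1 count=4
After op 9 (write(22)): arr=[11 22 9 15 7] head=2 tail=2 count=5
After op 10 (write(3)): arr=[11 22 3 15 7] head=3 tail=3 count=5
After op 11 (write(13)): arr=[11 22 3 13 7] head=4 tail=4 count=5
After op 12 (write(1)): arr=[11 22 3 13 1] head=0 tail=0 count=5

Answer: 11 22 3 13 1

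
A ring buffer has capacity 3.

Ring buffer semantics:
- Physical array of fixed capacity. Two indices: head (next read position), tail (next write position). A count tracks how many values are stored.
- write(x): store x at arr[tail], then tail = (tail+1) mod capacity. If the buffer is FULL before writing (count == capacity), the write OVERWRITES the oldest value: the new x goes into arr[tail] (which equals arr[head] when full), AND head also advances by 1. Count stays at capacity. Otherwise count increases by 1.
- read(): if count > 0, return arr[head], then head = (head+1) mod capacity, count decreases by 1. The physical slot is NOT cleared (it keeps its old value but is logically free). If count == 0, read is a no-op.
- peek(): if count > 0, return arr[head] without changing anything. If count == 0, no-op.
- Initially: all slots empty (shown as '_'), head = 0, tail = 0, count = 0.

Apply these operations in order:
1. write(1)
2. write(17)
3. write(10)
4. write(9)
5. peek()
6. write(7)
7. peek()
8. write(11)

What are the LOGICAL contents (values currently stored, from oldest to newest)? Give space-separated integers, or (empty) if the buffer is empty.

Answer: 9 7 11

Derivation:
After op 1 (write(1)): arr=[1 _ _] head=0 tail=1 count=1
After op 2 (write(17)): arr=[1 17 _] head=0 tail=2 count=2
After op 3 (write(10)): arr=[1 17 10] head=0 tail=0 count=3
After op 4 (write(9)): arr=[9 17 10] head=1 tail=1 count=3
After op 5 (peek()): arr=[9 17 10] head=1 tail=1 count=3
After op 6 (write(7)): arr=[9 7 10] head=2 tail=2 count=3
After op 7 (peek()): arr=[9 7 10] head=2 tail=2 count=3
After op 8 (write(11)): arr=[9 7 11] head=0 tail=0 count=3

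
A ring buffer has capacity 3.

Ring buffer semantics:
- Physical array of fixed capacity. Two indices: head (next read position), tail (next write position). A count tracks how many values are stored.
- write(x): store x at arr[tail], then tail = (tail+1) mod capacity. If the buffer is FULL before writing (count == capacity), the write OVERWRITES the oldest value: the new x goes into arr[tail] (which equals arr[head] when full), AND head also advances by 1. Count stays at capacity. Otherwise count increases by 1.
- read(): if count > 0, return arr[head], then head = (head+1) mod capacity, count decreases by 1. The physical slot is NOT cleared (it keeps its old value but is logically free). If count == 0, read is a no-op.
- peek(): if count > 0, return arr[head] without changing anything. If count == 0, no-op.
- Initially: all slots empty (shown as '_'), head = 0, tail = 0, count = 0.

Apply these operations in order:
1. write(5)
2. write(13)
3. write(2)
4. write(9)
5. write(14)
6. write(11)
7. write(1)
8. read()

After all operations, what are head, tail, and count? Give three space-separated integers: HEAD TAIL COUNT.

Answer: 2 1 2

Derivation:
After op 1 (write(5)): arr=[5 _ _] head=0 tail=1 count=1
After op 2 (write(13)): arr=[5 13 _] head=0 tail=2 count=2
After op 3 (write(2)): arr=[5 13 2] head=0 tail=0 count=3
After op 4 (write(9)): arr=[9 13 2] head=1 tail=1 count=3
After op 5 (write(14)): arr=[9 14 2] head=2 tail=2 count=3
After op 6 (write(11)): arr=[9 14 11] head=0 tail=0 count=3
After op 7 (write(1)): arr=[1 14 11] head=1 tail=1 count=3
After op 8 (read()): arr=[1 14 11] head=2 tail=1 count=2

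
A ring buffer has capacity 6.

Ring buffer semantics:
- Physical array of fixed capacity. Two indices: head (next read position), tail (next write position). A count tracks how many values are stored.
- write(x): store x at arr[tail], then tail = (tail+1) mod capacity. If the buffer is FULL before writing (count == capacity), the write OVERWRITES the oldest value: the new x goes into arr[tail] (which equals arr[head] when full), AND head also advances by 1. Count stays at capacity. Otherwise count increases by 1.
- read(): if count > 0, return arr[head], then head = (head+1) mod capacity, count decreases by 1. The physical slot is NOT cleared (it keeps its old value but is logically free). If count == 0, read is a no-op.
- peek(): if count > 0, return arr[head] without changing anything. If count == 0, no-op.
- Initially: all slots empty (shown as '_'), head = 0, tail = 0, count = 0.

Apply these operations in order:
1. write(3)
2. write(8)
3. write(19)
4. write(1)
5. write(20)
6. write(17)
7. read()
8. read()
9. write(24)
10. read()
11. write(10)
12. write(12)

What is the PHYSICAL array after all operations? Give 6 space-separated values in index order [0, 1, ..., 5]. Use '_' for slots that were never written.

After op 1 (write(3)): arr=[3 _ _ _ _ _] head=0 tail=1 count=1
After op 2 (write(8)): arr=[3 8 _ _ _ _] head=0 tail=2 count=2
After op 3 (write(19)): arr=[3 8 19 _ _ _] head=0 tail=3 count=3
After op 4 (write(1)): arr=[3 8 19 1 _ _] head=0 tail=4 count=4
After op 5 (write(20)): arr=[3 8 19 1 20 _] head=0 tail=5 count=5
After op 6 (write(17)): arr=[3 8 19 1 20 17] head=0 tail=0 count=6
After op 7 (read()): arr=[3 8 19 1 20 17] head=1 tail=0 count=5
After op 8 (read()): arr=[3 8 19 1 20 17] head=2 tail=0 count=4
After op 9 (write(24)): arr=[24 8 19 1 20 17] head=2 tail=1 count=5
After op 10 (read()): arr=[24 8 19 1 20 17] head=3 tail=1 count=4
After op 11 (write(10)): arr=[24 10 19 1 20 17] head=3 tail=2 count=5
After op 12 (write(12)): arr=[24 10 12 1 20 17] head=3 tail=3 count=6

Answer: 24 10 12 1 20 17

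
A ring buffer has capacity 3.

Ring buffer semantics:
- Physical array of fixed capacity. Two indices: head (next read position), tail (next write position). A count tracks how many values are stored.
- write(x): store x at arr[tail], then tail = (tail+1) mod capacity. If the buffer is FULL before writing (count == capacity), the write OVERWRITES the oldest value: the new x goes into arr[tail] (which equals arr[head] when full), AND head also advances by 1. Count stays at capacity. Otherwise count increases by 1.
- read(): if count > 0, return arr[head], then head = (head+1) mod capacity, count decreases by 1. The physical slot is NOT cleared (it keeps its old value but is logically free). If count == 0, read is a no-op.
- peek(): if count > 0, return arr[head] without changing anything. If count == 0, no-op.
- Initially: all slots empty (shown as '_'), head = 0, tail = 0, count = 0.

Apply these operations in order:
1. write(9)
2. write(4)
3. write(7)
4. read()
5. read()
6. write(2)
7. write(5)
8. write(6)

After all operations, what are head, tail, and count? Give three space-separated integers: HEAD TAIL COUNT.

After op 1 (write(9)): arr=[9 _ _] head=0 tail=1 count=1
After op 2 (write(4)): arr=[9 4 _] head=0 tail=2 count=2
After op 3 (write(7)): arr=[9 4 7] head=0 tail=0 count=3
After op 4 (read()): arr=[9 4 7] head=1 tail=0 count=2
After op 5 (read()): arr=[9 4 7] head=2 tail=0 count=1
After op 6 (write(2)): arr=[2 4 7] head=2 tail=1 count=2
After op 7 (write(5)): arr=[2 5 7] head=2 tail=2 count=3
After op 8 (write(6)): arr=[2 5 6] head=0 tail=0 count=3

Answer: 0 0 3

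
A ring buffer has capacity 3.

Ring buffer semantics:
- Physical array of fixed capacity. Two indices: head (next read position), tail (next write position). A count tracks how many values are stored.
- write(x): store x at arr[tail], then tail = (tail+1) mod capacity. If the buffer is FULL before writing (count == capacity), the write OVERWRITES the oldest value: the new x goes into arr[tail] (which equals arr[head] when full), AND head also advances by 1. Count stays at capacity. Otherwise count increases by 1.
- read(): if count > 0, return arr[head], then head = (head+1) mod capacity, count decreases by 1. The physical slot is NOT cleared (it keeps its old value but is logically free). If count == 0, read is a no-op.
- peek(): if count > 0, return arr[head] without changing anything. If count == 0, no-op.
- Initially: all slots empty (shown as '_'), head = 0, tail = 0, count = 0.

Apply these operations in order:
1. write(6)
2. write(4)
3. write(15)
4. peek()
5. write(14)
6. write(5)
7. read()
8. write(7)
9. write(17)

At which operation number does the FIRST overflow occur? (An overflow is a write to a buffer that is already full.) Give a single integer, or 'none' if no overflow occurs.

Answer: 5

Derivation:
After op 1 (write(6)): arr=[6 _ _] head=0 tail=1 count=1
After op 2 (write(4)): arr=[6 4 _] head=0 tail=2 count=2
After op 3 (write(15)): arr=[6 4 15] head=0 tail=0 count=3
After op 4 (peek()): arr=[6 4 15] head=0 tail=0 count=3
After op 5 (write(14)): arr=[14 4 15] head=1 tail=1 count=3
After op 6 (write(5)): arr=[14 5 15] head=2 tail=2 count=3
After op 7 (read()): arr=[14 5 15] head=0 tail=2 count=2
After op 8 (write(7)): arr=[14 5 7] head=0 tail=0 count=3
After op 9 (write(17)): arr=[17 5 7] head=1 tail=1 count=3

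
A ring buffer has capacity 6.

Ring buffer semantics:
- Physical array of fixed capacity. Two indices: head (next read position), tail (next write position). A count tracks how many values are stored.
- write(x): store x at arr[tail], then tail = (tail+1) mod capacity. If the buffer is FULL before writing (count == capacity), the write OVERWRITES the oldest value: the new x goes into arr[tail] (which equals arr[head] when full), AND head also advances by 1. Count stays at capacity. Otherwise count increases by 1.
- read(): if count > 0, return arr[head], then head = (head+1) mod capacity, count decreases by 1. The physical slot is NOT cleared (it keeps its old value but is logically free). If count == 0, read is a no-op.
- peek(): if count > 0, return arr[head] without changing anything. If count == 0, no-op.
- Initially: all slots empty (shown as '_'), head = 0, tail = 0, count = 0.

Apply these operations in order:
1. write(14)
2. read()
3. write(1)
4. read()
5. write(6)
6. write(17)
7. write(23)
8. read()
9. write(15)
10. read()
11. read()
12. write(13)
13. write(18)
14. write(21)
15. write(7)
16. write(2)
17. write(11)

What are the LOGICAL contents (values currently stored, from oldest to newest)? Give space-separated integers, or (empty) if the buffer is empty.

After op 1 (write(14)): arr=[14 _ _ _ _ _] head=0 tail=1 count=1
After op 2 (read()): arr=[14 _ _ _ _ _] head=1 tail=1 count=0
After op 3 (write(1)): arr=[14 1 _ _ _ _] head=1 tail=2 count=1
After op 4 (read()): arr=[14 1 _ _ _ _] head=2 tail=2 count=0
After op 5 (write(6)): arr=[14 1 6 _ _ _] head=2 tail=3 count=1
After op 6 (write(17)): arr=[14 1 6 17 _ _] head=2 tail=4 count=2
After op 7 (write(23)): arr=[14 1 6 17 23 _] head=2 tail=5 count=3
After op 8 (read()): arr=[14 1 6 17 23 _] head=3 tail=5 count=2
After op 9 (write(15)): arr=[14 1 6 17 23 15] head=3 tail=0 count=3
After op 10 (read()): arr=[14 1 6 17 23 15] head=4 tail=0 count=2
After op 11 (read()): arr=[14 1 6 17 23 15] head=5 tail=0 count=1
After op 12 (write(13)): arr=[13 1 6 17 23 15] head=5 tail=1 count=2
After op 13 (write(18)): arr=[13 18 6 17 23 15] head=5 tail=2 count=3
After op 14 (write(21)): arr=[13 18 21 17 23 15] head=5 tail=3 count=4
After op 15 (write(7)): arr=[13 18 21 7 23 15] head=5 tail=4 count=5
After op 16 (write(2)): arr=[13 18 21 7 2 15] head=5 tail=5 count=6
After op 17 (write(11)): arr=[13 18 21 7 2 11] head=0 tail=0 count=6

Answer: 13 18 21 7 2 11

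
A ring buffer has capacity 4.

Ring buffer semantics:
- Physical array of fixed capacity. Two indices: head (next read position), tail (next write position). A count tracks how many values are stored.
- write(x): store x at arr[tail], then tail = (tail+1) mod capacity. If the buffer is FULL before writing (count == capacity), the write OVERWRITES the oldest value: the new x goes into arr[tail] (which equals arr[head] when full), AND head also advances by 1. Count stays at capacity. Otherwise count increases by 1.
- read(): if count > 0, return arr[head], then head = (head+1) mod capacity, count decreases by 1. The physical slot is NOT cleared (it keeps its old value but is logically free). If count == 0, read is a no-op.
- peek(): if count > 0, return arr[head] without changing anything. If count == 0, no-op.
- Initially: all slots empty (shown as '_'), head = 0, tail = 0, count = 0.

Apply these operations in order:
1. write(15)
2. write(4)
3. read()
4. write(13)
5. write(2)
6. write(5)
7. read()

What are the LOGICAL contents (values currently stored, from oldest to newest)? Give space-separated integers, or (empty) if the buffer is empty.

Answer: 13 2 5

Derivation:
After op 1 (write(15)): arr=[15 _ _ _] head=0 tail=1 count=1
After op 2 (write(4)): arr=[15 4 _ _] head=0 tail=2 count=2
After op 3 (read()): arr=[15 4 _ _] head=1 tail=2 count=1
After op 4 (write(13)): arr=[15 4 13 _] head=1 tail=3 count=2
After op 5 (write(2)): arr=[15 4 13 2] head=1 tail=0 count=3
After op 6 (write(5)): arr=[5 4 13 2] head=1 tail=1 count=4
After op 7 (read()): arr=[5 4 13 2] head=2 tail=1 count=3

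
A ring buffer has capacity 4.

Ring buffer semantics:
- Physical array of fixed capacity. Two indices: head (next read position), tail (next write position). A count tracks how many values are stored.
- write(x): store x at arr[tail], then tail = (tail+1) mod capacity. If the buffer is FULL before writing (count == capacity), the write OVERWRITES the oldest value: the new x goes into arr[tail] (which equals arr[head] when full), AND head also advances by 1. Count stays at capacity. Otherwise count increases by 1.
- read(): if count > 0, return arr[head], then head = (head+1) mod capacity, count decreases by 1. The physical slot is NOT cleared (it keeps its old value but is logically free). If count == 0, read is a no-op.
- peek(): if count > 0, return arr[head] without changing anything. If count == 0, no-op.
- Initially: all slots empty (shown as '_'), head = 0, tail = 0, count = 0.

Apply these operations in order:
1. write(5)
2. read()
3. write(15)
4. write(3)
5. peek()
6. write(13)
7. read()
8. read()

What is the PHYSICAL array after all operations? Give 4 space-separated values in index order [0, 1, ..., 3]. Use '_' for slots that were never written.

After op 1 (write(5)): arr=[5 _ _ _] head=0 tail=1 count=1
After op 2 (read()): arr=[5 _ _ _] head=1 tail=1 count=0
After op 3 (write(15)): arr=[5 15 _ _] head=1 tail=2 count=1
After op 4 (write(3)): arr=[5 15 3 _] head=1 tail=3 count=2
After op 5 (peek()): arr=[5 15 3 _] head=1 tail=3 count=2
After op 6 (write(13)): arr=[5 15 3 13] head=1 tail=0 count=3
After op 7 (read()): arr=[5 15 3 13] head=2 tail=0 count=2
After op 8 (read()): arr=[5 15 3 13] head=3 tail=0 count=1

Answer: 5 15 3 13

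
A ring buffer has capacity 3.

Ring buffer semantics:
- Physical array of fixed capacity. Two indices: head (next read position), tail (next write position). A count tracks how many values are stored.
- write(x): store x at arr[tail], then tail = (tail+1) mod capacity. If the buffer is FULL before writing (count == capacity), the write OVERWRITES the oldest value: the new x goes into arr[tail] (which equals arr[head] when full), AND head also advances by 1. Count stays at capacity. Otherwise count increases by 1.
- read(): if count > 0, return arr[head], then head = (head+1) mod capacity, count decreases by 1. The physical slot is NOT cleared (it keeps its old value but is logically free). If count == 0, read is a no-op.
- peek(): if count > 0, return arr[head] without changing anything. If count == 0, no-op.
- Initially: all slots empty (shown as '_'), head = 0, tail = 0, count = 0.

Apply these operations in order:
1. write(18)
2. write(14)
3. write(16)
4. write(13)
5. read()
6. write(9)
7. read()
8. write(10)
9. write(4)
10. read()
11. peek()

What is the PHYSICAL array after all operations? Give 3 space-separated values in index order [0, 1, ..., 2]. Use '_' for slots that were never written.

After op 1 (write(18)): arr=[18 _ _] head=0 tail=1 count=1
After op 2 (write(14)): arr=[18 14 _] head=0 tail=2 count=2
After op 3 (write(16)): arr=[18 14 16] head=0 tail=0 count=3
After op 4 (write(13)): arr=[13 14 16] head=1 tail=1 count=3
After op 5 (read()): arr=[13 14 16] head=2 tail=1 count=2
After op 6 (write(9)): arr=[13 9 16] head=2 tail=2 count=3
After op 7 (read()): arr=[13 9 16] head=0 tail=2 count=2
After op 8 (write(10)): arr=[13 9 10] head=0 tail=0 count=3
After op 9 (write(4)): arr=[4 9 10] head=1 tail=1 count=3
After op 10 (read()): arr=[4 9 10] head=2 tail=1 count=2
After op 11 (peek()): arr=[4 9 10] head=2 tail=1 count=2

Answer: 4 9 10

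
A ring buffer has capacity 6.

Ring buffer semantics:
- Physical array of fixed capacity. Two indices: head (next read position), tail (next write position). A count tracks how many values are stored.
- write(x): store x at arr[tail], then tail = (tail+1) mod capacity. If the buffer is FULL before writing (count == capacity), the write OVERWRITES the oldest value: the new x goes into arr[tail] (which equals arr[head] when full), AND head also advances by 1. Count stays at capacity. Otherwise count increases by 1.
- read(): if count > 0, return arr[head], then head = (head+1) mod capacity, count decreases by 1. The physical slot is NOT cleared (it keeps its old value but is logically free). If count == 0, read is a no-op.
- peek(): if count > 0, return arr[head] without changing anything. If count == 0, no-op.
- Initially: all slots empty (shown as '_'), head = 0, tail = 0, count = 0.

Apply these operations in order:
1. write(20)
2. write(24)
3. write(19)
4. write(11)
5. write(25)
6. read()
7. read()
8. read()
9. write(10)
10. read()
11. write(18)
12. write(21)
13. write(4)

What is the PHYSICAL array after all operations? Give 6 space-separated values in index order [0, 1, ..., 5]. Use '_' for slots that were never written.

After op 1 (write(20)): arr=[20 _ _ _ _ _] head=0 tail=1 count=1
After op 2 (write(24)): arr=[20 24 _ _ _ _] head=0 tail=2 count=2
After op 3 (write(19)): arr=[20 24 19 _ _ _] head=0 tail=3 count=3
After op 4 (write(11)): arr=[20 24 19 11 _ _] head=0 tail=4 count=4
After op 5 (write(25)): arr=[20 24 19 11 25 _] head=0 tail=5 count=5
After op 6 (read()): arr=[20 24 19 11 25 _] head=1 tail=5 count=4
After op 7 (read()): arr=[20 24 19 11 25 _] head=2 tail=5 count=3
After op 8 (read()): arr=[20 24 19 11 25 _] head=3 tail=5 count=2
After op 9 (write(10)): arr=[20 24 19 11 25 10] head=3 tail=0 count=3
After op 10 (read()): arr=[20 24 19 11 25 10] head=4 tail=0 count=2
After op 11 (write(18)): arr=[18 24 19 11 25 10] head=4 tail=1 count=3
After op 12 (write(21)): arr=[18 21 19 11 25 10] head=4 tail=2 count=4
After op 13 (write(4)): arr=[18 21 4 11 25 10] head=4 tail=3 count=5

Answer: 18 21 4 11 25 10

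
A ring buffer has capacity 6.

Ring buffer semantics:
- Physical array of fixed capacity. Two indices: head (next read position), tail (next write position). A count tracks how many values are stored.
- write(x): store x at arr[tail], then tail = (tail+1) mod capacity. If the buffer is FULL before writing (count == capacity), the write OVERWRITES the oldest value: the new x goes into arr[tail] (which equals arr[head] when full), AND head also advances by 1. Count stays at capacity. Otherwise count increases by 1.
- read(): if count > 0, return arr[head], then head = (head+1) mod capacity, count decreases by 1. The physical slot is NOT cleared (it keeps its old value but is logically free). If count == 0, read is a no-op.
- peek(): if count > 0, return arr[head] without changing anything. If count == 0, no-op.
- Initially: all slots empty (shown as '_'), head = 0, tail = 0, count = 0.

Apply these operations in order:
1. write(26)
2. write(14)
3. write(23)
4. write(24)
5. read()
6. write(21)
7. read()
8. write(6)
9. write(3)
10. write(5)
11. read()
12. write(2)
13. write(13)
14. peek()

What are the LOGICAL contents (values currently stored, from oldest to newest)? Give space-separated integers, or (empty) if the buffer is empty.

After op 1 (write(26)): arr=[26 _ _ _ _ _] head=0 tail=1 count=1
After op 2 (write(14)): arr=[26 14 _ _ _ _] head=0 tail=2 count=2
After op 3 (write(23)): arr=[26 14 23 _ _ _] head=0 tail=3 count=3
After op 4 (write(24)): arr=[26 14 23 24 _ _] head=0 tail=4 count=4
After op 5 (read()): arr=[26 14 23 24 _ _] head=1 tail=4 count=3
After op 6 (write(21)): arr=[26 14 23 24 21 _] head=1 tail=5 count=4
After op 7 (read()): arr=[26 14 23 24 21 _] head=2 tail=5 count=3
After op 8 (write(6)): arr=[26 14 23 24 21 6] head=2 tail=0 count=4
After op 9 (write(3)): arr=[3 14 23 24 21 6] head=2 tail=1 count=5
After op 10 (write(5)): arr=[3 5 23 24 21 6] head=2 tail=2 count=6
After op 11 (read()): arr=[3 5 23 24 21 6] head=3 tail=2 count=5
After op 12 (write(2)): arr=[3 5 2 24 21 6] head=3 tail=3 count=6
After op 13 (write(13)): arr=[3 5 2 13 21 6] head=4 tail=4 count=6
After op 14 (peek()): arr=[3 5 2 13 21 6] head=4 tail=4 count=6

Answer: 21 6 3 5 2 13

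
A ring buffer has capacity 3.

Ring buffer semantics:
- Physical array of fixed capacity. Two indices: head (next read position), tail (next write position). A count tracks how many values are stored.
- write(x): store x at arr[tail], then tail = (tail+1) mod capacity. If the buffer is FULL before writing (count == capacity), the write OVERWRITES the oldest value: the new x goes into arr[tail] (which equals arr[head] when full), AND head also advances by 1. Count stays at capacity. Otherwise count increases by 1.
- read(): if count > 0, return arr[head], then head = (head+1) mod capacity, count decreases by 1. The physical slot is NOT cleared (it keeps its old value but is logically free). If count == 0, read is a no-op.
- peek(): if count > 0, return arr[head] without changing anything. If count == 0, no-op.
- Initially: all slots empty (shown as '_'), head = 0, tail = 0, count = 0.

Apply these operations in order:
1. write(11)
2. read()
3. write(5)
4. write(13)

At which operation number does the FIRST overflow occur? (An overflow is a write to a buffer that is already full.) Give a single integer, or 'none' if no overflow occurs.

After op 1 (write(11)): arr=[11 _ _] head=0 tail=1 count=1
After op 2 (read()): arr=[11 _ _] head=1 tail=1 count=0
After op 3 (write(5)): arr=[11 5 _] head=1 tail=2 count=1
After op 4 (write(13)): arr=[11 5 13] head=1 tail=0 count=2

Answer: none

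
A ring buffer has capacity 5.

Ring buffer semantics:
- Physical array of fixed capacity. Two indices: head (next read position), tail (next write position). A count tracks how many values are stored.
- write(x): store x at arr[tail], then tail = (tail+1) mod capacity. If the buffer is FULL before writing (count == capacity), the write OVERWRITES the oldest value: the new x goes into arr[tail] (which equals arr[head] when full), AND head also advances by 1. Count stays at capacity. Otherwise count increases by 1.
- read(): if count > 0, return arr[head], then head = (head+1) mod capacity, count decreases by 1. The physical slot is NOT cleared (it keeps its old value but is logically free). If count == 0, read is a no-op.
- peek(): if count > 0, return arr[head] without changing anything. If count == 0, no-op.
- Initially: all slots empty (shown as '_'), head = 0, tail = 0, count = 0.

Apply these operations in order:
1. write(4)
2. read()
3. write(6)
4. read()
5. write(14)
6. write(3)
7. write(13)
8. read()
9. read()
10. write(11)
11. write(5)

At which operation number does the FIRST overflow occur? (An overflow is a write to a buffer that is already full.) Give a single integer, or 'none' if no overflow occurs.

After op 1 (write(4)): arr=[4 _ _ _ _] head=0 tail=1 count=1
After op 2 (read()): arr=[4 _ _ _ _] head=1 tail=1 count=0
After op 3 (write(6)): arr=[4 6 _ _ _] head=1 tail=2 count=1
After op 4 (read()): arr=[4 6 _ _ _] head=2 tail=2 count=0
After op 5 (write(14)): arr=[4 6 14 _ _] head=2 tail=3 count=1
After op 6 (write(3)): arr=[4 6 14 3 _] head=2 tail=4 count=2
After op 7 (write(13)): arr=[4 6 14 3 13] head=2 tail=0 count=3
After op 8 (read()): arr=[4 6 14 3 13] head=3 tail=0 count=2
After op 9 (read()): arr=[4 6 14 3 13] head=4 tail=0 count=1
After op 10 (write(11)): arr=[11 6 14 3 13] head=4 tail=1 count=2
After op 11 (write(5)): arr=[11 5 14 3 13] head=4 tail=2 count=3

Answer: none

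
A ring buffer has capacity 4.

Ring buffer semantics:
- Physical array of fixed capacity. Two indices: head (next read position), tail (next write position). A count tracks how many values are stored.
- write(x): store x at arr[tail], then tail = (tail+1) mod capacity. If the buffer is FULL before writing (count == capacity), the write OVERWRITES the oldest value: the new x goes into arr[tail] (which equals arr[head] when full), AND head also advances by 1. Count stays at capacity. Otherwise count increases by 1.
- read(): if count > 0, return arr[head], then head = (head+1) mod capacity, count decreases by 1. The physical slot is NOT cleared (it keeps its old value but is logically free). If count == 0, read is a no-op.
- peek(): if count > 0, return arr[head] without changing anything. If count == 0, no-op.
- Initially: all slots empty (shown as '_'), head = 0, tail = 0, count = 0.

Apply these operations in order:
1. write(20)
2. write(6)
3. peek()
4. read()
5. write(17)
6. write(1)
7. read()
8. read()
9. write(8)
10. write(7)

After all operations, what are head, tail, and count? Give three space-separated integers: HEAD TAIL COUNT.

After op 1 (write(20)): arr=[20 _ _ _] head=0 tail=1 count=1
After op 2 (write(6)): arr=[20 6 _ _] head=0 tail=2 count=2
After op 3 (peek()): arr=[20 6 _ _] head=0 tail=2 count=2
After op 4 (read()): arr=[20 6 _ _] head=1 tail=2 count=1
After op 5 (write(17)): arr=[20 6 17 _] head=1 tail=3 count=2
After op 6 (write(1)): arr=[20 6 17 1] head=1 tail=0 count=3
After op 7 (read()): arr=[20 6 17 1] head=2 tail=0 count=2
After op 8 (read()): arr=[20 6 17 1] head=3 tail=0 count=1
After op 9 (write(8)): arr=[8 6 17 1] head=3 tail=1 count=2
After op 10 (write(7)): arr=[8 7 17 1] head=3 tail=2 count=3

Answer: 3 2 3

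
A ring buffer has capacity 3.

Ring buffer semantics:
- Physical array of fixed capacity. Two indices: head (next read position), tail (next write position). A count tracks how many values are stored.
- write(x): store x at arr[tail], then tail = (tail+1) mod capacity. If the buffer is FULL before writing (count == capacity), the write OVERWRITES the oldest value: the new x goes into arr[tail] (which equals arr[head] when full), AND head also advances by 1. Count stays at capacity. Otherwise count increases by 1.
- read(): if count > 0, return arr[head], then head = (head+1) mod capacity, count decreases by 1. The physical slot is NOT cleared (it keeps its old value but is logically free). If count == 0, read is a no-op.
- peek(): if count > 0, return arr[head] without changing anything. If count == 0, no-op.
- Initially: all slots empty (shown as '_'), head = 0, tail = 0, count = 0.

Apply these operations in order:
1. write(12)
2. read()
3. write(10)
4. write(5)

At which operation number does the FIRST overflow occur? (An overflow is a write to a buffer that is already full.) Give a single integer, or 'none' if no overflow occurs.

After op 1 (write(12)): arr=[12 _ _] head=0 tail=1 count=1
After op 2 (read()): arr=[12 _ _] head=1 tail=1 count=0
After op 3 (write(10)): arr=[12 10 _] head=1 tail=2 count=1
After op 4 (write(5)): arr=[12 10 5] head=1 tail=0 count=2

Answer: none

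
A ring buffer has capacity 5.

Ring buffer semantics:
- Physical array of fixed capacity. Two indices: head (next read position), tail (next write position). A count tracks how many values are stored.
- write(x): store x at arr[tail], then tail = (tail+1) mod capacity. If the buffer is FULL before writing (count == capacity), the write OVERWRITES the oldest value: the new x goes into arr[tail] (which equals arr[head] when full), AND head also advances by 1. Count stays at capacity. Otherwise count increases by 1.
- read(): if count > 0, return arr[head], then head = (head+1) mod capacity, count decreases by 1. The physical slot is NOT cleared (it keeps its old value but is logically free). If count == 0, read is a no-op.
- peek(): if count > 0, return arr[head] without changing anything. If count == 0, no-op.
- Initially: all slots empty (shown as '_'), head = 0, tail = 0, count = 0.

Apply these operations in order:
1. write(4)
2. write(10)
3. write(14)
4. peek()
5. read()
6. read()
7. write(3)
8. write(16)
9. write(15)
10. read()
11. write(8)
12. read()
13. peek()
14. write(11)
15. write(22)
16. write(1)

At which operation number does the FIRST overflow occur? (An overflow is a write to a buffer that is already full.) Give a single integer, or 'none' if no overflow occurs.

Answer: 16

Derivation:
After op 1 (write(4)): arr=[4 _ _ _ _] head=0 tail=1 count=1
After op 2 (write(10)): arr=[4 10 _ _ _] head=0 tail=2 count=2
After op 3 (write(14)): arr=[4 10 14 _ _] head=0 tail=3 count=3
After op 4 (peek()): arr=[4 10 14 _ _] head=0 tail=3 count=3
After op 5 (read()): arr=[4 10 14 _ _] head=1 tail=3 count=2
After op 6 (read()): arr=[4 10 14 _ _] head=2 tail=3 count=1
After op 7 (write(3)): arr=[4 10 14 3 _] head=2 tail=4 count=2
After op 8 (write(16)): arr=[4 10 14 3 16] head=2 tail=0 count=3
After op 9 (write(15)): arr=[15 10 14 3 16] head=2 tail=1 count=4
After op 10 (read()): arr=[15 10 14 3 16] head=3 tail=1 count=3
After op 11 (write(8)): arr=[15 8 14 3 16] head=3 tail=2 count=4
After op 12 (read()): arr=[15 8 14 3 16] head=4 tail=2 count=3
After op 13 (peek()): arr=[15 8 14 3 16] head=4 tail=2 count=3
After op 14 (write(11)): arr=[15 8 11 3 16] head=4 tail=3 count=4
After op 15 (write(22)): arr=[15 8 11 22 16] head=4 tail=4 count=5
After op 16 (write(1)): arr=[15 8 11 22 1] head=0 tail=0 count=5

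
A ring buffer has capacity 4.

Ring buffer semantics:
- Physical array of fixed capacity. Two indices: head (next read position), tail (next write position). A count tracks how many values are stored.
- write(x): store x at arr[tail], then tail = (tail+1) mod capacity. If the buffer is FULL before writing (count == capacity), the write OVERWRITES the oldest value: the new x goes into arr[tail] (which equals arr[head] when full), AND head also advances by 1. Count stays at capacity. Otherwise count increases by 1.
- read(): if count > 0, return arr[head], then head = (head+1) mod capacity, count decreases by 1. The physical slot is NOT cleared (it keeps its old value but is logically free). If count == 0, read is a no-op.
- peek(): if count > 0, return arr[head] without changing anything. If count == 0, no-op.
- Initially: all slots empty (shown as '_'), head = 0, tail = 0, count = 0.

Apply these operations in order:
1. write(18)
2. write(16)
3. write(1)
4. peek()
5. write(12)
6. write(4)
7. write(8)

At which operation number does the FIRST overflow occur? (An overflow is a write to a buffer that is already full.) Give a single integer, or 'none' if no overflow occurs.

After op 1 (write(18)): arr=[18 _ _ _] head=0 tail=1 count=1
After op 2 (write(16)): arr=[18 16 _ _] head=0 tail=2 count=2
After op 3 (write(1)): arr=[18 16 1 _] head=0 tail=3 count=3
After op 4 (peek()): arr=[18 16 1 _] head=0 tail=3 count=3
After op 5 (write(12)): arr=[18 16 1 12] head=0 tail=0 count=4
After op 6 (write(4)): arr=[4 16 1 12] head=1 tail=1 count=4
After op 7 (write(8)): arr=[4 8 1 12] head=2 tail=2 count=4

Answer: 6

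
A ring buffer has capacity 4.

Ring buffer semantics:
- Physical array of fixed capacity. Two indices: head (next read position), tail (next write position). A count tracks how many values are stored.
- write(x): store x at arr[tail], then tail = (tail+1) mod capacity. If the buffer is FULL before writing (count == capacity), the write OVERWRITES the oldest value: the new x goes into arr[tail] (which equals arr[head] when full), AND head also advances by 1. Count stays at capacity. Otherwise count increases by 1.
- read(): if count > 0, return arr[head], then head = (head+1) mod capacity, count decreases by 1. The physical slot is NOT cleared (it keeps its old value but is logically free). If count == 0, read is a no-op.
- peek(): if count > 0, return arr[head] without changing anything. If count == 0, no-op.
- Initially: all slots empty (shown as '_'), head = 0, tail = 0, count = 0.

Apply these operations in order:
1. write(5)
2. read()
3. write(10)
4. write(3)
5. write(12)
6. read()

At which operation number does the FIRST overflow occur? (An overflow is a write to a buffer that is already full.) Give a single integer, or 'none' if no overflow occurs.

Answer: none

Derivation:
After op 1 (write(5)): arr=[5 _ _ _] head=0 tail=1 count=1
After op 2 (read()): arr=[5 _ _ _] head=1 tail=1 count=0
After op 3 (write(10)): arr=[5 10 _ _] head=1 tail=2 count=1
After op 4 (write(3)): arr=[5 10 3 _] head=1 tail=3 count=2
After op 5 (write(12)): arr=[5 10 3 12] head=1 tail=0 count=3
After op 6 (read()): arr=[5 10 3 12] head=2 tail=0 count=2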